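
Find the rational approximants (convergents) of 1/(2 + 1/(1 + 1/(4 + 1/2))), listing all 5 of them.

Using the convergent recurrence p_i = a_i*p_{i-1} + p_{i-2}, q_i = a_i*q_{i-1} + q_{i-2} with p_{-2}=0, p_{-1}=1, q_{-2}=1, q_{-1}=0:
  i=0: a_0=0, p_0 = 0*1 + 0 = 0, q_0 = 0*0 + 1 = 1.
  i=1: a_1=2, p_1 = 2*0 + 1 = 1, q_1 = 2*1 + 0 = 2.
  i=2: a_2=1, p_2 = 1*1 + 0 = 1, q_2 = 1*2 + 1 = 3.
  i=3: a_3=4, p_3 = 4*1 + 1 = 5, q_3 = 4*3 + 2 = 14.
  i=4: a_4=2, p_4 = 2*5 + 1 = 11, q_4 = 2*14 + 3 = 31.

0/1, 1/2, 1/3, 5/14, 11/31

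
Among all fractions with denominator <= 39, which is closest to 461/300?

Expand x = 461/300 as a continued fraction with the Euclidean algorithm:
  461 = 1*300 + 161, so a_0 = 1.
  300 = 1*161 + 139, so a_1 = 1.
  161 = 1*139 + 22, so a_2 = 1.
  139 = 6*22 + 7, so a_3 = 6.
  22 = 3*7 + 1, so a_4 = 3.
  7 = 7*1 + 0, so a_5 = 7.
so x = [1; 1, 1, 6, 3, 7].
Convergents (p_i = a_i*p_{i-1} + p_{i-2}, q_i = a_i*q_{i-1} + q_{i-2} with p_{-2}=0, p_{-1}=1, q_{-2}=1, q_{-1}=0), until the denominator exceeds 39:
  i=0: a_0=1, p_0 = 1*1 + 0 = 1, q_0 = 1*0 + 1 = 1.
  i=1: a_1=1, p_1 = 1*1 + 1 = 2, q_1 = 1*1 + 0 = 1.
  i=2: a_2=1, p_2 = 1*2 + 1 = 3, q_2 = 1*1 + 1 = 2.
  i=3: a_3=6, p_3 = 6*3 + 2 = 20, q_3 = 6*2 + 1 = 13.
  i=4: a_4=3, p_4 = 3*20 + 3 = 63, q_4 = 3*13 + 2 = 41.
q_4 = 41 > 39, so the last convergent with denominator <= 39 is p_3/q_3 = 20/13.
The closest fraction with denominator <= 39 is either p_3/q_3 or the intermediate fraction (k*p_3 + p_2)/(k*q_3 + q_2) with the largest k >= 1 whose denominator stays <= 39; these approach x as k grows, and every other convergent or intermediate fraction in range is farther away.
Largest k: floor((39 - q_2)/q_3) = floor((39 - 2)/13) = 2.
That gives (2*20 + 3)/(2*13 + 2) = 43/28.
Compare the errors: |x - 20/13| = |461*13 - 20*300|/(300*13) = 7/3900, and |x - 43/28| = |461*28 - 43*300|/(300*28) = 8/8400.
Cross-multiplying, 8*3900 = 31200 < 58800 = 7*8400, so 8/8400 is smaller: the intermediate fraction 43/28 is closer to x than 20/13.

43/28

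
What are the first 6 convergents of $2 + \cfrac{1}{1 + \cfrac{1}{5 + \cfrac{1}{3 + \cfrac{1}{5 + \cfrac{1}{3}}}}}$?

Using the convergent recurrence p_i = a_i*p_{i-1} + p_{i-2}, q_i = a_i*q_{i-1} + q_{i-2} with p_{-2}=0, p_{-1}=1, q_{-2}=1, q_{-1}=0:
  i=0: a_0=2, p_0 = 2*1 + 0 = 2, q_0 = 2*0 + 1 = 1.
  i=1: a_1=1, p_1 = 1*2 + 1 = 3, q_1 = 1*1 + 0 = 1.
  i=2: a_2=5, p_2 = 5*3 + 2 = 17, q_2 = 5*1 + 1 = 6.
  i=3: a_3=3, p_3 = 3*17 + 3 = 54, q_3 = 3*6 + 1 = 19.
  i=4: a_4=5, p_4 = 5*54 + 17 = 287, q_4 = 5*19 + 6 = 101.
  i=5: a_5=3, p_5 = 3*287 + 54 = 915, q_5 = 3*101 + 19 = 322.

2/1, 3/1, 17/6, 54/19, 287/101, 915/322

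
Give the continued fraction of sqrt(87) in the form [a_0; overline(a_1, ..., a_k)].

[9; overline(3, 18)]

Write x_i = (sqrt(87) + m_i)/d_i with (m_0, d_0) = (0, 1). a_0 = floor(sqrt(87)) = 9, since 9^2 = 81 <= 87 < 100 = 10^2.
Iterate m_{i+1} = d_i*a_i - m_i, d_{i+1} = (87 - m_{i+1}^2)/d_i, a_{i+1} = floor((a_0 + m_{i+1})/d_{i+1}):
  m_1 = 1*9 - 0 = 9, d_1 = (87 - 9^2)/1 = 6/1 = 6, a_1 = floor((9 + 9)/6) = 3.
  m_2 = 6*3 - 9 = 9, d_2 = (87 - 9^2)/6 = 6/6 = 1, a_2 = floor((9 + 9)/1) = 18.
  m_3 = 1*18 - 9 = 9, d_3 = (87 - 9^2)/1 = 6/1 = 6: (m_3, d_3) = (m_1, d_1) = (9, 6), so from here the quotients repeat a_1, a_2; the period length is 2.
Hence the expansion of sqrt(87) is a_0 = 9 followed by the repeating block 3, 18 (period 2).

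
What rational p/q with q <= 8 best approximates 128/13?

Expand x = 128/13 as a continued fraction with the Euclidean algorithm:
  128 = 9*13 + 11, so a_0 = 9.
  13 = 1*11 + 2, so a_1 = 1.
  11 = 5*2 + 1, so a_2 = 5.
  2 = 2*1 + 0, so a_3 = 2.
so x = [9; 1, 5, 2].
Convergents (p_i = a_i*p_{i-1} + p_{i-2}, q_i = a_i*q_{i-1} + q_{i-2} with p_{-2}=0, p_{-1}=1, q_{-2}=1, q_{-1}=0), until the denominator exceeds 8:
  i=0: a_0=9, p_0 = 9*1 + 0 = 9, q_0 = 9*0 + 1 = 1.
  i=1: a_1=1, p_1 = 1*9 + 1 = 10, q_1 = 1*1 + 0 = 1.
  i=2: a_2=5, p_2 = 5*10 + 9 = 59, q_2 = 5*1 + 1 = 6.
  i=3: a_3=2, p_3 = 2*59 + 10 = 128, q_3 = 2*6 + 1 = 13.
q_3 = 13 > 8, so the last convergent with denominator <= 8 is p_2/q_2 = 59/6.
The closest fraction with denominator <= 8 is either p_2/q_2 or the intermediate fraction (k*p_2 + p_1)/(k*q_2 + q_1) with the largest k >= 1 whose denominator stays <= 8; these approach x as k grows, and every other convergent or intermediate fraction in range is farther away.
Largest k: floor((8 - q_1)/q_2) = floor((8 - 1)/6) = 1.
That gives (1*59 + 10)/(1*6 + 1) = 69/7.
Compare the errors: |x - 59/6| = |128*6 - 59*13|/(13*6) = 1/78, and |x - 69/7| = |128*7 - 69*13|/(13*7) = 1/91.
Cross-multiplying, 1*78 = 78 < 91 = 1*91, so 1/91 is smaller: the intermediate fraction 69/7 is closer to x than 59/6.

69/7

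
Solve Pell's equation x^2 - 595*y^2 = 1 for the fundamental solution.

First expand sqrt(595) as a continued fraction. With x_i = (sqrt(595) + m_i)/d_i and (m_0, d_0) = (0, 1): a_0 = floor(sqrt(595)) = 24, since 24^2 = 576 <= 595 < 625 = 25^2.
Iterate m_{i+1} = d_i*a_i - m_i, d_{i+1} = (595 - m_{i+1}^2)/d_i, a_{i+1} = floor((a_0 + m_{i+1})/d_{i+1}):
  m_1 = 1*24 - 0 = 24, d_1 = (595 - 24^2)/1 = 19/1 = 19, a_1 = floor((24 + 24)/19) = 2.
  m_2 = 19*2 - 24 = 14, d_2 = (595 - 14^2)/19 = 399/19 = 21, a_2 = floor((24 + 14)/21) = 1.
  m_3 = 21*1 - 14 = 7, d_3 = (595 - 7^2)/21 = 546/21 = 26, a_3 = floor((24 + 7)/26) = 1.
  m_4 = 26*1 - 7 = 19, d_4 = (595 - 19^2)/26 = 234/26 = 9, a_4 = floor((24 + 19)/9) = 4.
  m_5 = 9*4 - 19 = 17, d_5 = (595 - 17^2)/9 = 306/9 = 34, a_5 = floor((24 + 17)/34) = 1.
  m_6 = 34*1 - 17 = 17, d_6 = (595 - 17^2)/34 = 306/34 = 9, a_6 = floor((24 + 17)/9) = 4.
  m_7 = 9*4 - 17 = 19, d_7 = (595 - 19^2)/9 = 234/9 = 26, a_7 = floor((24 + 19)/26) = 1.
  m_8 = 26*1 - 19 = 7, d_8 = (595 - 7^2)/26 = 546/26 = 21, a_8 = floor((24 + 7)/21) = 1.
  m_9 = 21*1 - 7 = 14, d_9 = (595 - 14^2)/21 = 399/21 = 19, a_9 = floor((24 + 14)/19) = 2.
  m_10 = 19*2 - 14 = 24, d_10 = (595 - 24^2)/19 = 19/19 = 1, a_10 = floor((24 + 24)/1) = 48.
  m_11 = 1*48 - 24 = 24, d_11 = (595 - 24^2)/1 = 19/1 = 19: (m_11, d_11) = (m_1, d_1) = (24, 19), so from here the quotients repeat a_1, ..., a_10; the period length is 10.
So sqrt(595) = [24; (2, 1, 1, 4, 1, 4, 1, 1, 2, 48)] with period length k = 10.
k is even, so the fundamental solution of x^2 - 595y^2 = 1 is (p_{k-1}, q_{k-1}) = (p_9, q_9); compute convergents through index 9.
Convergents (p_i = a_i*p_{i-1} + p_{i-2}, q_i = a_i*q_{i-1} + q_{i-2} with p_{-2}=0, p_{-1}=1, q_{-2}=1, q_{-1}=0):
  i=0: a_0=24, p_0 = 24*1 + 0 = 24, q_0 = 24*0 + 1 = 1.
  i=1: a_1=2, p_1 = 2*24 + 1 = 49, q_1 = 2*1 + 0 = 2.
  i=2: a_2=1, p_2 = 1*49 + 24 = 73, q_2 = 1*2 + 1 = 3.
  i=3: a_3=1, p_3 = 1*73 + 49 = 122, q_3 = 1*3 + 2 = 5.
  i=4: a_4=4, p_4 = 4*122 + 73 = 561, q_4 = 4*5 + 3 = 23.
  i=5: a_5=1, p_5 = 1*561 + 122 = 683, q_5 = 1*23 + 5 = 28.
  i=6: a_6=4, p_6 = 4*683 + 561 = 3293, q_6 = 4*28 + 23 = 135.
  i=7: a_7=1, p_7 = 1*3293 + 683 = 3976, q_7 = 1*135 + 28 = 163.
  i=8: a_8=1, p_8 = 1*3976 + 3293 = 7269, q_8 = 1*163 + 135 = 298.
  i=9: a_9=2, p_9 = 2*7269 + 3976 = 18514, q_9 = 2*298 + 163 = 759.
Check: 18514^2 - 595*759^2 = 342768196 - 342768195 = 1, so (x, y) = (18514, 759) solves the equation, and by the theorem it is the least positive solution.

(x, y) = (18514, 759)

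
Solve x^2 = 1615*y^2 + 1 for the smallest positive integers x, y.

First expand sqrt(1615) as a continued fraction. With x_i = (sqrt(1615) + m_i)/d_i and (m_0, d_0) = (0, 1): a_0 = floor(sqrt(1615)) = 40, since 40^2 = 1600 <= 1615 < 1681 = 41^2.
Iterate m_{i+1} = d_i*a_i - m_i, d_{i+1} = (1615 - m_{i+1}^2)/d_i, a_{i+1} = floor((a_0 + m_{i+1})/d_{i+1}):
  m_1 = 1*40 - 0 = 40, d_1 = (1615 - 40^2)/1 = 15/1 = 15, a_1 = floor((40 + 40)/15) = 5.
  m_2 = 15*5 - 40 = 35, d_2 = (1615 - 35^2)/15 = 390/15 = 26, a_2 = floor((40 + 35)/26) = 2.
  m_3 = 26*2 - 35 = 17, d_3 = (1615 - 17^2)/26 = 1326/26 = 51, a_3 = floor((40 + 17)/51) = 1.
  m_4 = 51*1 - 17 = 34, d_4 = (1615 - 34^2)/51 = 459/51 = 9, a_4 = floor((40 + 34)/9) = 8.
  m_5 = 9*8 - 34 = 38, d_5 = (1615 - 38^2)/9 = 171/9 = 19, a_5 = floor((40 + 38)/19) = 4.
  m_6 = 19*4 - 38 = 38, d_6 = (1615 - 38^2)/19 = 171/19 = 9, a_6 = floor((40 + 38)/9) = 8.
  m_7 = 9*8 - 38 = 34, d_7 = (1615 - 34^2)/9 = 459/9 = 51, a_7 = floor((40 + 34)/51) = 1.
  m_8 = 51*1 - 34 = 17, d_8 = (1615 - 17^2)/51 = 1326/51 = 26, a_8 = floor((40 + 17)/26) = 2.
  m_9 = 26*2 - 17 = 35, d_9 = (1615 - 35^2)/26 = 390/26 = 15, a_9 = floor((40 + 35)/15) = 5.
  m_10 = 15*5 - 35 = 40, d_10 = (1615 - 40^2)/15 = 15/15 = 1, a_10 = floor((40 + 40)/1) = 80.
  m_11 = 1*80 - 40 = 40, d_11 = (1615 - 40^2)/1 = 15/1 = 15: (m_11, d_11) = (m_1, d_1) = (40, 15), so from here the quotients repeat a_1, ..., a_10; the period length is 10.
So sqrt(1615) = [40; (5, 2, 1, 8, 4, 8, 1, 2, 5, 80)] with period length k = 10.
k is even, so the fundamental solution of x^2 - 1615y^2 = 1 is (p_{k-1}, q_{k-1}) = (p_9, q_9); compute convergents through index 9.
Convergents (p_i = a_i*p_{i-1} + p_{i-2}, q_i = a_i*q_{i-1} + q_{i-2} with p_{-2}=0, p_{-1}=1, q_{-2}=1, q_{-1}=0):
  i=0: a_0=40, p_0 = 40*1 + 0 = 40, q_0 = 40*0 + 1 = 1.
  i=1: a_1=5, p_1 = 5*40 + 1 = 201, q_1 = 5*1 + 0 = 5.
  i=2: a_2=2, p_2 = 2*201 + 40 = 442, q_2 = 2*5 + 1 = 11.
  i=3: a_3=1, p_3 = 1*442 + 201 = 643, q_3 = 1*11 + 5 = 16.
  i=4: a_4=8, p_4 = 8*643 + 442 = 5586, q_4 = 8*16 + 11 = 139.
  i=5: a_5=4, p_5 = 4*5586 + 643 = 22987, q_5 = 4*139 + 16 = 572.
  i=6: a_6=8, p_6 = 8*22987 + 5586 = 189482, q_6 = 8*572 + 139 = 4715.
  i=7: a_7=1, p_7 = 1*189482 + 22987 = 212469, q_7 = 1*4715 + 572 = 5287.
  i=8: a_8=2, p_8 = 2*212469 + 189482 = 614420, q_8 = 2*5287 + 4715 = 15289.
  i=9: a_9=5, p_9 = 5*614420 + 212469 = 3284569, q_9 = 5*15289 + 5287 = 81732.
Check: 3284569^2 - 1615*81732^2 = 10788393515761 - 10788393515760 = 1, so (x, y) = (3284569, 81732) solves the equation, and by the theorem it is the least positive solution.

(x, y) = (3284569, 81732)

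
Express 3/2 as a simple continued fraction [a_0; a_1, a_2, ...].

[1; 2]

Run the Euclidean algorithm on 3 and 2; the successive quotients are the partial quotients a_0, a_1, ... (each step inverts the fractional part left over by the previous one):
  3 = 1*2 + 1, so a_0 = 1.
  2 = 2*1 + 0, so a_1 = 2.
The remainder reaches 0 after 2 divisions, so the expansion has 2 partial quotients, read off in order.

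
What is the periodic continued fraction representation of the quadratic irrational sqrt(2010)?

[44; (1, 4, 1, 88)]

Write x_i = (sqrt(2010) + m_i)/d_i with (m_0, d_0) = (0, 1). a_0 = floor(sqrt(2010)) = 44, since 44^2 = 1936 <= 2010 < 2025 = 45^2.
Iterate m_{i+1} = d_i*a_i - m_i, d_{i+1} = (2010 - m_{i+1}^2)/d_i, a_{i+1} = floor((a_0 + m_{i+1})/d_{i+1}):
  m_1 = 1*44 - 0 = 44, d_1 = (2010 - 44^2)/1 = 74/1 = 74, a_1 = floor((44 + 44)/74) = 1.
  m_2 = 74*1 - 44 = 30, d_2 = (2010 - 30^2)/74 = 1110/74 = 15, a_2 = floor((44 + 30)/15) = 4.
  m_3 = 15*4 - 30 = 30, d_3 = (2010 - 30^2)/15 = 1110/15 = 74, a_3 = floor((44 + 30)/74) = 1.
  m_4 = 74*1 - 30 = 44, d_4 = (2010 - 44^2)/74 = 74/74 = 1, a_4 = floor((44 + 44)/1) = 88.
  m_5 = 1*88 - 44 = 44, d_5 = (2010 - 44^2)/1 = 74/1 = 74: (m_5, d_5) = (m_1, d_1) = (44, 74), so from here the quotients repeat a_1, ..., a_4; the period length is 4.
Hence the expansion of sqrt(2010) is a_0 = 44 followed by the repeating block 1, 4, 1, 88 (period 4).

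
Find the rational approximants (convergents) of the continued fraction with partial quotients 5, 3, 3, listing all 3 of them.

5/1, 16/3, 53/10

Using the convergent recurrence p_i = a_i*p_{i-1} + p_{i-2}, q_i = a_i*q_{i-1} + q_{i-2} with p_{-2}=0, p_{-1}=1, q_{-2}=1, q_{-1}=0:
  i=0: a_0=5, p_0 = 5*1 + 0 = 5, q_0 = 5*0 + 1 = 1.
  i=1: a_1=3, p_1 = 3*5 + 1 = 16, q_1 = 3*1 + 0 = 3.
  i=2: a_2=3, p_2 = 3*16 + 5 = 53, q_2 = 3*3 + 1 = 10.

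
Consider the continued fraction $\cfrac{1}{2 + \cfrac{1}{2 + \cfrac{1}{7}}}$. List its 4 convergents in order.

Using the convergent recurrence p_i = a_i*p_{i-1} + p_{i-2}, q_i = a_i*q_{i-1} + q_{i-2} with p_{-2}=0, p_{-1}=1, q_{-2}=1, q_{-1}=0:
  i=0: a_0=0, p_0 = 0*1 + 0 = 0, q_0 = 0*0 + 1 = 1.
  i=1: a_1=2, p_1 = 2*0 + 1 = 1, q_1 = 2*1 + 0 = 2.
  i=2: a_2=2, p_2 = 2*1 + 0 = 2, q_2 = 2*2 + 1 = 5.
  i=3: a_3=7, p_3 = 7*2 + 1 = 15, q_3 = 7*5 + 2 = 37.

0/1, 1/2, 2/5, 15/37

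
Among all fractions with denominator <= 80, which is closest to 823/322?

23/9

Expand x = 823/322 as a continued fraction with the Euclidean algorithm:
  823 = 2*322 + 179, so a_0 = 2.
  322 = 1*179 + 143, so a_1 = 1.
  179 = 1*143 + 36, so a_2 = 1.
  143 = 3*36 + 35, so a_3 = 3.
  36 = 1*35 + 1, so a_4 = 1.
  35 = 35*1 + 0, so a_5 = 35.
so x = [2; 1, 1, 3, 1, 35].
Convergents (p_i = a_i*p_{i-1} + p_{i-2}, q_i = a_i*q_{i-1} + q_{i-2} with p_{-2}=0, p_{-1}=1, q_{-2}=1, q_{-1}=0), until the denominator exceeds 80:
  i=0: a_0=2, p_0 = 2*1 + 0 = 2, q_0 = 2*0 + 1 = 1.
  i=1: a_1=1, p_1 = 1*2 + 1 = 3, q_1 = 1*1 + 0 = 1.
  i=2: a_2=1, p_2 = 1*3 + 2 = 5, q_2 = 1*1 + 1 = 2.
  i=3: a_3=3, p_3 = 3*5 + 3 = 18, q_3 = 3*2 + 1 = 7.
  i=4: a_4=1, p_4 = 1*18 + 5 = 23, q_4 = 1*7 + 2 = 9.
  i=5: a_5=35, p_5 = 35*23 + 18 = 823, q_5 = 35*9 + 7 = 322.
q_5 = 322 > 80, so the last convergent with denominator <= 80 is p_4/q_4 = 23/9.
The closest fraction with denominator <= 80 is either p_4/q_4 or the intermediate fraction (k*p_4 + p_3)/(k*q_4 + q_3) with the largest k >= 1 whose denominator stays <= 80; these approach x as k grows, and every other convergent or intermediate fraction in range is farther away.
Largest k: floor((80 - q_3)/q_4) = floor((80 - 7)/9) = 8.
That gives (8*23 + 18)/(8*9 + 7) = 202/79.
Compare the errors: |x - 23/9| = |823*9 - 23*322|/(322*9) = 1/2898, and |x - 202/79| = |823*79 - 202*322|/(322*79) = 27/25438.
Cross-multiplying, 1*25438 = 25438 < 78246 = 27*2898, so 1/2898 is smaller: the convergent 23/9 is closer to x than 202/79.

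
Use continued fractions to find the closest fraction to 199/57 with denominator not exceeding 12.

Expand x = 199/57 as a continued fraction with the Euclidean algorithm:
  199 = 3*57 + 28, so a_0 = 3.
  57 = 2*28 + 1, so a_1 = 2.
  28 = 28*1 + 0, so a_2 = 28.
so x = [3; 2, 28].
Convergents (p_i = a_i*p_{i-1} + p_{i-2}, q_i = a_i*q_{i-1} + q_{i-2} with p_{-2}=0, p_{-1}=1, q_{-2}=1, q_{-1}=0), until the denominator exceeds 12:
  i=0: a_0=3, p_0 = 3*1 + 0 = 3, q_0 = 3*0 + 1 = 1.
  i=1: a_1=2, p_1 = 2*3 + 1 = 7, q_1 = 2*1 + 0 = 2.
  i=2: a_2=28, p_2 = 28*7 + 3 = 199, q_2 = 28*2 + 1 = 57.
q_2 = 57 > 12, so the last convergent with denominator <= 12 is p_1/q_1 = 7/2.
The closest fraction with denominator <= 12 is either p_1/q_1 or the intermediate fraction (k*p_1 + p_0)/(k*q_1 + q_0) with the largest k >= 1 whose denominator stays <= 12; these approach x as k grows, and every other convergent or intermediate fraction in range is farther away.
Largest k: floor((12 - q_0)/q_1) = floor((12 - 1)/2) = 5.
That gives (5*7 + 3)/(5*2 + 1) = 38/11.
Compare the errors: |x - 7/2| = |199*2 - 7*57|/(57*2) = 1/114, and |x - 38/11| = |199*11 - 38*57|/(57*11) = 23/627.
Cross-multiplying, 1*627 = 627 < 2622 = 23*114, so 1/114 is smaller: the convergent 7/2 is closer to x than 38/11.

7/2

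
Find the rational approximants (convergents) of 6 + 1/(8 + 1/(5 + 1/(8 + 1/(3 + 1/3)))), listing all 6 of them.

6/1, 49/8, 251/41, 2057/336, 6422/1049, 21323/3483

Using the convergent recurrence p_i = a_i*p_{i-1} + p_{i-2}, q_i = a_i*q_{i-1} + q_{i-2} with p_{-2}=0, p_{-1}=1, q_{-2}=1, q_{-1}=0:
  i=0: a_0=6, p_0 = 6*1 + 0 = 6, q_0 = 6*0 + 1 = 1.
  i=1: a_1=8, p_1 = 8*6 + 1 = 49, q_1 = 8*1 + 0 = 8.
  i=2: a_2=5, p_2 = 5*49 + 6 = 251, q_2 = 5*8 + 1 = 41.
  i=3: a_3=8, p_3 = 8*251 + 49 = 2057, q_3 = 8*41 + 8 = 336.
  i=4: a_4=3, p_4 = 3*2057 + 251 = 6422, q_4 = 3*336 + 41 = 1049.
  i=5: a_5=3, p_5 = 3*6422 + 2057 = 21323, q_5 = 3*1049 + 336 = 3483.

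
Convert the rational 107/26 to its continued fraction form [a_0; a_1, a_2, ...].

Run the Euclidean algorithm on 107 and 26; the successive quotients are the partial quotients a_0, a_1, ... (each step inverts the fractional part left over by the previous one):
  107 = 4*26 + 3, so a_0 = 4.
  26 = 8*3 + 2, so a_1 = 8.
  3 = 1*2 + 1, so a_2 = 1.
  2 = 2*1 + 0, so a_3 = 2.
The remainder reaches 0 after 4 divisions, so the expansion has 4 partial quotients, read off in order.

[4; 8, 1, 2]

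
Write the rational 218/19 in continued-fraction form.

[11; 2, 9]

Run the Euclidean algorithm on 218 and 19; the successive quotients are the partial quotients a_0, a_1, ... (each step inverts the fractional part left over by the previous one):
  218 = 11*19 + 9, so a_0 = 11.
  19 = 2*9 + 1, so a_1 = 2.
  9 = 9*1 + 0, so a_2 = 9.
The remainder reaches 0 after 3 divisions, so the expansion has 3 partial quotients, read off in order.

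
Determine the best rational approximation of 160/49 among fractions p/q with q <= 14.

36/11

Expand x = 160/49 as a continued fraction with the Euclidean algorithm:
  160 = 3*49 + 13, so a_0 = 3.
  49 = 3*13 + 10, so a_1 = 3.
  13 = 1*10 + 3, so a_2 = 1.
  10 = 3*3 + 1, so a_3 = 3.
  3 = 3*1 + 0, so a_4 = 3.
so x = [3; 3, 1, 3, 3].
Convergents (p_i = a_i*p_{i-1} + p_{i-2}, q_i = a_i*q_{i-1} + q_{i-2} with p_{-2}=0, p_{-1}=1, q_{-2}=1, q_{-1}=0), until the denominator exceeds 14:
  i=0: a_0=3, p_0 = 3*1 + 0 = 3, q_0 = 3*0 + 1 = 1.
  i=1: a_1=3, p_1 = 3*3 + 1 = 10, q_1 = 3*1 + 0 = 3.
  i=2: a_2=1, p_2 = 1*10 + 3 = 13, q_2 = 1*3 + 1 = 4.
  i=3: a_3=3, p_3 = 3*13 + 10 = 49, q_3 = 3*4 + 3 = 15.
q_3 = 15 > 14, so the last convergent with denominator <= 14 is p_2/q_2 = 13/4.
The closest fraction with denominator <= 14 is either p_2/q_2 or the intermediate fraction (k*p_2 + p_1)/(k*q_2 + q_1) with the largest k >= 1 whose denominator stays <= 14; these approach x as k grows, and every other convergent or intermediate fraction in range is farther away.
Largest k: floor((14 - q_1)/q_2) = floor((14 - 3)/4) = 2.
That gives (2*13 + 10)/(2*4 + 3) = 36/11.
Compare the errors: |x - 13/4| = |160*4 - 13*49|/(49*4) = 3/196, and |x - 36/11| = |160*11 - 36*49|/(49*11) = 4/539.
Cross-multiplying, 4*196 = 784 < 1617 = 3*539, so 4/539 is smaller: the intermediate fraction 36/11 is closer to x than 13/4.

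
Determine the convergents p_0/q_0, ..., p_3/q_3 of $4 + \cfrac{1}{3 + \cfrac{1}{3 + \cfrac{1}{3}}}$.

4/1, 13/3, 43/10, 142/33

Using the convergent recurrence p_i = a_i*p_{i-1} + p_{i-2}, q_i = a_i*q_{i-1} + q_{i-2} with p_{-2}=0, p_{-1}=1, q_{-2}=1, q_{-1}=0:
  i=0: a_0=4, p_0 = 4*1 + 0 = 4, q_0 = 4*0 + 1 = 1.
  i=1: a_1=3, p_1 = 3*4 + 1 = 13, q_1 = 3*1 + 0 = 3.
  i=2: a_2=3, p_2 = 3*13 + 4 = 43, q_2 = 3*3 + 1 = 10.
  i=3: a_3=3, p_3 = 3*43 + 13 = 142, q_3 = 3*10 + 3 = 33.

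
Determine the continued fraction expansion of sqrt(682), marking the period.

[26; (8, 1, 2, 5, 2, 5, 2, 1, 8, 52)]

Write x_i = (sqrt(682) + m_i)/d_i with (m_0, d_0) = (0, 1). a_0 = floor(sqrt(682)) = 26, since 26^2 = 676 <= 682 < 729 = 27^2.
Iterate m_{i+1} = d_i*a_i - m_i, d_{i+1} = (682 - m_{i+1}^2)/d_i, a_{i+1} = floor((a_0 + m_{i+1})/d_{i+1}):
  m_1 = 1*26 - 0 = 26, d_1 = (682 - 26^2)/1 = 6/1 = 6, a_1 = floor((26 + 26)/6) = 8.
  m_2 = 6*8 - 26 = 22, d_2 = (682 - 22^2)/6 = 198/6 = 33, a_2 = floor((26 + 22)/33) = 1.
  m_3 = 33*1 - 22 = 11, d_3 = (682 - 11^2)/33 = 561/33 = 17, a_3 = floor((26 + 11)/17) = 2.
  m_4 = 17*2 - 11 = 23, d_4 = (682 - 23^2)/17 = 153/17 = 9, a_4 = floor((26 + 23)/9) = 5.
  m_5 = 9*5 - 23 = 22, d_5 = (682 - 22^2)/9 = 198/9 = 22, a_5 = floor((26 + 22)/22) = 2.
  m_6 = 22*2 - 22 = 22, d_6 = (682 - 22^2)/22 = 198/22 = 9, a_6 = floor((26 + 22)/9) = 5.
  m_7 = 9*5 - 22 = 23, d_7 = (682 - 23^2)/9 = 153/9 = 17, a_7 = floor((26 + 23)/17) = 2.
  m_8 = 17*2 - 23 = 11, d_8 = (682 - 11^2)/17 = 561/17 = 33, a_8 = floor((26 + 11)/33) = 1.
  m_9 = 33*1 - 11 = 22, d_9 = (682 - 22^2)/33 = 198/33 = 6, a_9 = floor((26 + 22)/6) = 8.
  m_10 = 6*8 - 22 = 26, d_10 = (682 - 26^2)/6 = 6/6 = 1, a_10 = floor((26 + 26)/1) = 52.
  m_11 = 1*52 - 26 = 26, d_11 = (682 - 26^2)/1 = 6/1 = 6: (m_11, d_11) = (m_1, d_1) = (26, 6), so from here the quotients repeat a_1, ..., a_10; the period length is 10.
Hence the expansion of sqrt(682) is a_0 = 26 followed by the repeating block 8, 1, 2, 5, 2, 5, 2, 1, 8, 52 (period 10).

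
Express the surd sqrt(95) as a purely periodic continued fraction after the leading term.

[9; (1, 2, 1, 18)]

Write x_i = (sqrt(95) + m_i)/d_i with (m_0, d_0) = (0, 1). a_0 = floor(sqrt(95)) = 9, since 9^2 = 81 <= 95 < 100 = 10^2.
Iterate m_{i+1} = d_i*a_i - m_i, d_{i+1} = (95 - m_{i+1}^2)/d_i, a_{i+1} = floor((a_0 + m_{i+1})/d_{i+1}):
  m_1 = 1*9 - 0 = 9, d_1 = (95 - 9^2)/1 = 14/1 = 14, a_1 = floor((9 + 9)/14) = 1.
  m_2 = 14*1 - 9 = 5, d_2 = (95 - 5^2)/14 = 70/14 = 5, a_2 = floor((9 + 5)/5) = 2.
  m_3 = 5*2 - 5 = 5, d_3 = (95 - 5^2)/5 = 70/5 = 14, a_3 = floor((9 + 5)/14) = 1.
  m_4 = 14*1 - 5 = 9, d_4 = (95 - 9^2)/14 = 14/14 = 1, a_4 = floor((9 + 9)/1) = 18.
  m_5 = 1*18 - 9 = 9, d_5 = (95 - 9^2)/1 = 14/1 = 14: (m_5, d_5) = (m_1, d_1) = (9, 14), so from here the quotients repeat a_1, ..., a_4; the period length is 4.
Hence the expansion of sqrt(95) is a_0 = 9 followed by the repeating block 1, 2, 1, 18 (period 4).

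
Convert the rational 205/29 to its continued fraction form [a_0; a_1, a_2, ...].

Run the Euclidean algorithm on 205 and 29; the successive quotients are the partial quotients a_0, a_1, ... (each step inverts the fractional part left over by the previous one):
  205 = 7*29 + 2, so a_0 = 7.
  29 = 14*2 + 1, so a_1 = 14.
  2 = 2*1 + 0, so a_2 = 2.
The remainder reaches 0 after 3 divisions, so the expansion has 3 partial quotients, read off in order.

[7; 14, 2]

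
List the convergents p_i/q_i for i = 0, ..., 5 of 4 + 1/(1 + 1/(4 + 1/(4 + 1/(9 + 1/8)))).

Using the convergent recurrence p_i = a_i*p_{i-1} + p_{i-2}, q_i = a_i*q_{i-1} + q_{i-2} with p_{-2}=0, p_{-1}=1, q_{-2}=1, q_{-1}=0:
  i=0: a_0=4, p_0 = 4*1 + 0 = 4, q_0 = 4*0 + 1 = 1.
  i=1: a_1=1, p_1 = 1*4 + 1 = 5, q_1 = 1*1 + 0 = 1.
  i=2: a_2=4, p_2 = 4*5 + 4 = 24, q_2 = 4*1 + 1 = 5.
  i=3: a_3=4, p_3 = 4*24 + 5 = 101, q_3 = 4*5 + 1 = 21.
  i=4: a_4=9, p_4 = 9*101 + 24 = 933, q_4 = 9*21 + 5 = 194.
  i=5: a_5=8, p_5 = 8*933 + 101 = 7565, q_5 = 8*194 + 21 = 1573.

4/1, 5/1, 24/5, 101/21, 933/194, 7565/1573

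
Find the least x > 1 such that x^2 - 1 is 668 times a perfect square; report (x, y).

First expand sqrt(668) as a continued fraction. With x_i = (sqrt(668) + m_i)/d_i and (m_0, d_0) = (0, 1): a_0 = floor(sqrt(668)) = 25, since 25^2 = 625 <= 668 < 676 = 26^2.
Iterate m_{i+1} = d_i*a_i - m_i, d_{i+1} = (668 - m_{i+1}^2)/d_i, a_{i+1} = floor((a_0 + m_{i+1})/d_{i+1}):
  m_1 = 1*25 - 0 = 25, d_1 = (668 - 25^2)/1 = 43/1 = 43, a_1 = floor((25 + 25)/43) = 1.
  m_2 = 43*1 - 25 = 18, d_2 = (668 - 18^2)/43 = 344/43 = 8, a_2 = floor((25 + 18)/8) = 5.
  m_3 = 8*5 - 18 = 22, d_3 = (668 - 22^2)/8 = 184/8 = 23, a_3 = floor((25 + 22)/23) = 2.
  m_4 = 23*2 - 22 = 24, d_4 = (668 - 24^2)/23 = 92/23 = 4, a_4 = floor((25 + 24)/4) = 12.
  m_5 = 4*12 - 24 = 24, d_5 = (668 - 24^2)/4 = 92/4 = 23, a_5 = floor((25 + 24)/23) = 2.
  m_6 = 23*2 - 24 = 22, d_6 = (668 - 22^2)/23 = 184/23 = 8, a_6 = floor((25 + 22)/8) = 5.
  m_7 = 8*5 - 22 = 18, d_7 = (668 - 18^2)/8 = 344/8 = 43, a_7 = floor((25 + 18)/43) = 1.
  m_8 = 43*1 - 18 = 25, d_8 = (668 - 25^2)/43 = 43/43 = 1, a_8 = floor((25 + 25)/1) = 50.
  m_9 = 1*50 - 25 = 25, d_9 = (668 - 25^2)/1 = 43/1 = 43: (m_9, d_9) = (m_1, d_1) = (25, 43), so from here the quotients repeat a_1, ..., a_8; the period length is 8.
So sqrt(668) = [25; (1, 5, 2, 12, 2, 5, 1, 50)] with period length k = 8.
k is even, so the fundamental solution of x^2 - 668y^2 = 1 is (p_{k-1}, q_{k-1}) = (p_7, q_7); compute convergents through index 7.
Convergents (p_i = a_i*p_{i-1} + p_{i-2}, q_i = a_i*q_{i-1} + q_{i-2} with p_{-2}=0, p_{-1}=1, q_{-2}=1, q_{-1}=0):
  i=0: a_0=25, p_0 = 25*1 + 0 = 25, q_0 = 25*0 + 1 = 1.
  i=1: a_1=1, p_1 = 1*25 + 1 = 26, q_1 = 1*1 + 0 = 1.
  i=2: a_2=5, p_2 = 5*26 + 25 = 155, q_2 = 5*1 + 1 = 6.
  i=3: a_3=2, p_3 = 2*155 + 26 = 336, q_3 = 2*6 + 1 = 13.
  i=4: a_4=12, p_4 = 12*336 + 155 = 4187, q_4 = 12*13 + 6 = 162.
  i=5: a_5=2, p_5 = 2*4187 + 336 = 8710, q_5 = 2*162 + 13 = 337.
  i=6: a_6=5, p_6 = 5*8710 + 4187 = 47737, q_6 = 5*337 + 162 = 1847.
  i=7: a_7=1, p_7 = 1*47737 + 8710 = 56447, q_7 = 1*1847 + 337 = 2184.
Check: 56447^2 - 668*2184^2 = 3186263809 - 3186263808 = 1, so (x, y) = (56447, 2184) solves the equation, and by the theorem it is the least positive solution.

(x, y) = (56447, 2184)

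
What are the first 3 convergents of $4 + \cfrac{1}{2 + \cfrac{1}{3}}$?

4/1, 9/2, 31/7

Using the convergent recurrence p_i = a_i*p_{i-1} + p_{i-2}, q_i = a_i*q_{i-1} + q_{i-2} with p_{-2}=0, p_{-1}=1, q_{-2}=1, q_{-1}=0:
  i=0: a_0=4, p_0 = 4*1 + 0 = 4, q_0 = 4*0 + 1 = 1.
  i=1: a_1=2, p_1 = 2*4 + 1 = 9, q_1 = 2*1 + 0 = 2.
  i=2: a_2=3, p_2 = 3*9 + 4 = 31, q_2 = 3*2 + 1 = 7.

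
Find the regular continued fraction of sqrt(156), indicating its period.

Write x_i = (sqrt(156) + m_i)/d_i with (m_0, d_0) = (0, 1). a_0 = floor(sqrt(156)) = 12, since 12^2 = 144 <= 156 < 169 = 13^2.
Iterate m_{i+1} = d_i*a_i - m_i, d_{i+1} = (156 - m_{i+1}^2)/d_i, a_{i+1} = floor((a_0 + m_{i+1})/d_{i+1}):
  m_1 = 1*12 - 0 = 12, d_1 = (156 - 12^2)/1 = 12/1 = 12, a_1 = floor((12 + 12)/12) = 2.
  m_2 = 12*2 - 12 = 12, d_2 = (156 - 12^2)/12 = 12/12 = 1, a_2 = floor((12 + 12)/1) = 24.
  m_3 = 1*24 - 12 = 12, d_3 = (156 - 12^2)/1 = 12/1 = 12: (m_3, d_3) = (m_1, d_1) = (12, 12), so from here the quotients repeat a_1, a_2; the period length is 2.
Hence the expansion of sqrt(156) is a_0 = 12 followed by the repeating block 2, 24 (period 2).

[12; (2, 24)]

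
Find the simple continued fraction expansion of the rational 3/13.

[0; 4, 3]

Run the Euclidean algorithm on 3 and 13; the successive quotients are the partial quotients a_0, a_1, ... (each step inverts the fractional part left over by the previous one):
  3 = 0*13 + 3, so a_0 = 0.
  13 = 4*3 + 1, so a_1 = 4.
  3 = 3*1 + 0, so a_2 = 3.
The remainder reaches 0 after 3 divisions, so the expansion has 3 partial quotients, read off in order.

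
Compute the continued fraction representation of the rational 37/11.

Run the Euclidean algorithm on 37 and 11; the successive quotients are the partial quotients a_0, a_1, ... (each step inverts the fractional part left over by the previous one):
  37 = 3*11 + 4, so a_0 = 3.
  11 = 2*4 + 3, so a_1 = 2.
  4 = 1*3 + 1, so a_2 = 1.
  3 = 3*1 + 0, so a_3 = 3.
The remainder reaches 0 after 4 divisions, so the expansion has 4 partial quotients, read off in order.

[3; 2, 1, 3]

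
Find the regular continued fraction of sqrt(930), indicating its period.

[30; (2, 60)]

Write x_i = (sqrt(930) + m_i)/d_i with (m_0, d_0) = (0, 1). a_0 = floor(sqrt(930)) = 30, since 30^2 = 900 <= 930 < 961 = 31^2.
Iterate m_{i+1} = d_i*a_i - m_i, d_{i+1} = (930 - m_{i+1}^2)/d_i, a_{i+1} = floor((a_0 + m_{i+1})/d_{i+1}):
  m_1 = 1*30 - 0 = 30, d_1 = (930 - 30^2)/1 = 30/1 = 30, a_1 = floor((30 + 30)/30) = 2.
  m_2 = 30*2 - 30 = 30, d_2 = (930 - 30^2)/30 = 30/30 = 1, a_2 = floor((30 + 30)/1) = 60.
  m_3 = 1*60 - 30 = 30, d_3 = (930 - 30^2)/1 = 30/1 = 30: (m_3, d_3) = (m_1, d_1) = (30, 30), so from here the quotients repeat a_1, a_2; the period length is 2.
Hence the expansion of sqrt(930) is a_0 = 30 followed by the repeating block 2, 60 (period 2).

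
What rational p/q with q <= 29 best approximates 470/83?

17/3

Expand x = 470/83 as a continued fraction with the Euclidean algorithm:
  470 = 5*83 + 55, so a_0 = 5.
  83 = 1*55 + 28, so a_1 = 1.
  55 = 1*28 + 27, so a_2 = 1.
  28 = 1*27 + 1, so a_3 = 1.
  27 = 27*1 + 0, so a_4 = 27.
so x = [5; 1, 1, 1, 27].
Convergents (p_i = a_i*p_{i-1} + p_{i-2}, q_i = a_i*q_{i-1} + q_{i-2} with p_{-2}=0, p_{-1}=1, q_{-2}=1, q_{-1}=0), until the denominator exceeds 29:
  i=0: a_0=5, p_0 = 5*1 + 0 = 5, q_0 = 5*0 + 1 = 1.
  i=1: a_1=1, p_1 = 1*5 + 1 = 6, q_1 = 1*1 + 0 = 1.
  i=2: a_2=1, p_2 = 1*6 + 5 = 11, q_2 = 1*1 + 1 = 2.
  i=3: a_3=1, p_3 = 1*11 + 6 = 17, q_3 = 1*2 + 1 = 3.
  i=4: a_4=27, p_4 = 27*17 + 11 = 470, q_4 = 27*3 + 2 = 83.
q_4 = 83 > 29, so the last convergent with denominator <= 29 is p_3/q_3 = 17/3.
The closest fraction with denominator <= 29 is either p_3/q_3 or the intermediate fraction (k*p_3 + p_2)/(k*q_3 + q_2) with the largest k >= 1 whose denominator stays <= 29; these approach x as k grows, and every other convergent or intermediate fraction in range is farther away.
Largest k: floor((29 - q_2)/q_3) = floor((29 - 2)/3) = 9.
That gives (9*17 + 11)/(9*3 + 2) = 164/29.
Compare the errors: |x - 17/3| = |470*3 - 17*83|/(83*3) = 1/249, and |x - 164/29| = |470*29 - 164*83|/(83*29) = 18/2407.
Cross-multiplying, 1*2407 = 2407 < 4482 = 18*249, so 1/249 is smaller: the convergent 17/3 is closer to x than 164/29.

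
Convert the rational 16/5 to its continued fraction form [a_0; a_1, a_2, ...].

Run the Euclidean algorithm on 16 and 5; the successive quotients are the partial quotients a_0, a_1, ... (each step inverts the fractional part left over by the previous one):
  16 = 3*5 + 1, so a_0 = 3.
  5 = 5*1 + 0, so a_1 = 5.
The remainder reaches 0 after 2 divisions, so the expansion has 2 partial quotients, read off in order.

[3; 5]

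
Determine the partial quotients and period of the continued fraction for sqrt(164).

[12; (1, 4, 6, 4, 1, 24)]

Write x_i = (sqrt(164) + m_i)/d_i with (m_0, d_0) = (0, 1). a_0 = floor(sqrt(164)) = 12, since 12^2 = 144 <= 164 < 169 = 13^2.
Iterate m_{i+1} = d_i*a_i - m_i, d_{i+1} = (164 - m_{i+1}^2)/d_i, a_{i+1} = floor((a_0 + m_{i+1})/d_{i+1}):
  m_1 = 1*12 - 0 = 12, d_1 = (164 - 12^2)/1 = 20/1 = 20, a_1 = floor((12 + 12)/20) = 1.
  m_2 = 20*1 - 12 = 8, d_2 = (164 - 8^2)/20 = 100/20 = 5, a_2 = floor((12 + 8)/5) = 4.
  m_3 = 5*4 - 8 = 12, d_3 = (164 - 12^2)/5 = 20/5 = 4, a_3 = floor((12 + 12)/4) = 6.
  m_4 = 4*6 - 12 = 12, d_4 = (164 - 12^2)/4 = 20/4 = 5, a_4 = floor((12 + 12)/5) = 4.
  m_5 = 5*4 - 12 = 8, d_5 = (164 - 8^2)/5 = 100/5 = 20, a_5 = floor((12 + 8)/20) = 1.
  m_6 = 20*1 - 8 = 12, d_6 = (164 - 12^2)/20 = 20/20 = 1, a_6 = floor((12 + 12)/1) = 24.
  m_7 = 1*24 - 12 = 12, d_7 = (164 - 12^2)/1 = 20/1 = 20: (m_7, d_7) = (m_1, d_1) = (12, 20), so from here the quotients repeat a_1, ..., a_6; the period length is 6.
Hence the expansion of sqrt(164) is a_0 = 12 followed by the repeating block 1, 4, 6, 4, 1, 24 (period 6).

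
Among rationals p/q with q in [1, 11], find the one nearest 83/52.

Expand x = 83/52 as a continued fraction with the Euclidean algorithm:
  83 = 1*52 + 31, so a_0 = 1.
  52 = 1*31 + 21, so a_1 = 1.
  31 = 1*21 + 10, so a_2 = 1.
  21 = 2*10 + 1, so a_3 = 2.
  10 = 10*1 + 0, so a_4 = 10.
so x = [1; 1, 1, 2, 10].
Convergents (p_i = a_i*p_{i-1} + p_{i-2}, q_i = a_i*q_{i-1} + q_{i-2} with p_{-2}=0, p_{-1}=1, q_{-2}=1, q_{-1}=0), until the denominator exceeds 11:
  i=0: a_0=1, p_0 = 1*1 + 0 = 1, q_0 = 1*0 + 1 = 1.
  i=1: a_1=1, p_1 = 1*1 + 1 = 2, q_1 = 1*1 + 0 = 1.
  i=2: a_2=1, p_2 = 1*2 + 1 = 3, q_2 = 1*1 + 1 = 2.
  i=3: a_3=2, p_3 = 2*3 + 2 = 8, q_3 = 2*2 + 1 = 5.
  i=4: a_4=10, p_4 = 10*8 + 3 = 83, q_4 = 10*5 + 2 = 52.
q_4 = 52 > 11, so the last convergent with denominator <= 11 is p_3/q_3 = 8/5.
The closest fraction with denominator <= 11 is either p_3/q_3 or the intermediate fraction (k*p_3 + p_2)/(k*q_3 + q_2) with the largest k >= 1 whose denominator stays <= 11; these approach x as k grows, and every other convergent or intermediate fraction in range is farther away.
Largest k: floor((11 - q_2)/q_3) = floor((11 - 2)/5) = 1.
That gives (1*8 + 3)/(1*5 + 2) = 11/7.
Compare the errors: |x - 8/5| = |83*5 - 8*52|/(52*5) = 1/260, and |x - 11/7| = |83*7 - 11*52|/(52*7) = 9/364.
Cross-multiplying, 1*364 = 364 < 2340 = 9*260, so 1/260 is smaller: the convergent 8/5 is closer to x than 11/7.

8/5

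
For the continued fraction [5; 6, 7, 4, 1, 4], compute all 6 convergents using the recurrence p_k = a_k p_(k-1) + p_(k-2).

5/1, 31/6, 222/43, 919/178, 1141/221, 5483/1062

Using the convergent recurrence p_i = a_i*p_{i-1} + p_{i-2}, q_i = a_i*q_{i-1} + q_{i-2} with p_{-2}=0, p_{-1}=1, q_{-2}=1, q_{-1}=0:
  i=0: a_0=5, p_0 = 5*1 + 0 = 5, q_0 = 5*0 + 1 = 1.
  i=1: a_1=6, p_1 = 6*5 + 1 = 31, q_1 = 6*1 + 0 = 6.
  i=2: a_2=7, p_2 = 7*31 + 5 = 222, q_2 = 7*6 + 1 = 43.
  i=3: a_3=4, p_3 = 4*222 + 31 = 919, q_3 = 4*43 + 6 = 178.
  i=4: a_4=1, p_4 = 1*919 + 222 = 1141, q_4 = 1*178 + 43 = 221.
  i=5: a_5=4, p_5 = 4*1141 + 919 = 5483, q_5 = 4*221 + 178 = 1062.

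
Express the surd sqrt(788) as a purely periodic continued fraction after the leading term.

[28; (14, 56)]

Write x_i = (sqrt(788) + m_i)/d_i with (m_0, d_0) = (0, 1). a_0 = floor(sqrt(788)) = 28, since 28^2 = 784 <= 788 < 841 = 29^2.
Iterate m_{i+1} = d_i*a_i - m_i, d_{i+1} = (788 - m_{i+1}^2)/d_i, a_{i+1} = floor((a_0 + m_{i+1})/d_{i+1}):
  m_1 = 1*28 - 0 = 28, d_1 = (788 - 28^2)/1 = 4/1 = 4, a_1 = floor((28 + 28)/4) = 14.
  m_2 = 4*14 - 28 = 28, d_2 = (788 - 28^2)/4 = 4/4 = 1, a_2 = floor((28 + 28)/1) = 56.
  m_3 = 1*56 - 28 = 28, d_3 = (788 - 28^2)/1 = 4/1 = 4: (m_3, d_3) = (m_1, d_1) = (28, 4), so from here the quotients repeat a_1, a_2; the period length is 2.
Hence the expansion of sqrt(788) is a_0 = 28 followed by the repeating block 14, 56 (period 2).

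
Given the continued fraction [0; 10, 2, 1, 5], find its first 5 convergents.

0/1, 1/10, 2/21, 3/31, 17/176

Using the convergent recurrence p_i = a_i*p_{i-1} + p_{i-2}, q_i = a_i*q_{i-1} + q_{i-2} with p_{-2}=0, p_{-1}=1, q_{-2}=1, q_{-1}=0:
  i=0: a_0=0, p_0 = 0*1 + 0 = 0, q_0 = 0*0 + 1 = 1.
  i=1: a_1=10, p_1 = 10*0 + 1 = 1, q_1 = 10*1 + 0 = 10.
  i=2: a_2=2, p_2 = 2*1 + 0 = 2, q_2 = 2*10 + 1 = 21.
  i=3: a_3=1, p_3 = 1*2 + 1 = 3, q_3 = 1*21 + 10 = 31.
  i=4: a_4=5, p_4 = 5*3 + 2 = 17, q_4 = 5*31 + 21 = 176.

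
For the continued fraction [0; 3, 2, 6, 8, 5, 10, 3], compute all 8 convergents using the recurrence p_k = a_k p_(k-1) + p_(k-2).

Using the convergent recurrence p_i = a_i*p_{i-1} + p_{i-2}, q_i = a_i*q_{i-1} + q_{i-2} with p_{-2}=0, p_{-1}=1, q_{-2}=1, q_{-1}=0:
  i=0: a_0=0, p_0 = 0*1 + 0 = 0, q_0 = 0*0 + 1 = 1.
  i=1: a_1=3, p_1 = 3*0 + 1 = 1, q_1 = 3*1 + 0 = 3.
  i=2: a_2=2, p_2 = 2*1 + 0 = 2, q_2 = 2*3 + 1 = 7.
  i=3: a_3=6, p_3 = 6*2 + 1 = 13, q_3 = 6*7 + 3 = 45.
  i=4: a_4=8, p_4 = 8*13 + 2 = 106, q_4 = 8*45 + 7 = 367.
  i=5: a_5=5, p_5 = 5*106 + 13 = 543, q_5 = 5*367 + 45 = 1880.
  i=6: a_6=10, p_6 = 10*543 + 106 = 5536, q_6 = 10*1880 + 367 = 19167.
  i=7: a_7=3, p_7 = 3*5536 + 543 = 17151, q_7 = 3*19167 + 1880 = 59381.

0/1, 1/3, 2/7, 13/45, 106/367, 543/1880, 5536/19167, 17151/59381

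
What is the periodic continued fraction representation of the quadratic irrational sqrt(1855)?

Write x_i = (sqrt(1855) + m_i)/d_i with (m_0, d_0) = (0, 1). a_0 = floor(sqrt(1855)) = 43, since 43^2 = 1849 <= 1855 < 1936 = 44^2.
Iterate m_{i+1} = d_i*a_i - m_i, d_{i+1} = (1855 - m_{i+1}^2)/d_i, a_{i+1} = floor((a_0 + m_{i+1})/d_{i+1}):
  m_1 = 1*43 - 0 = 43, d_1 = (1855 - 43^2)/1 = 6/1 = 6, a_1 = floor((43 + 43)/6) = 14.
  m_2 = 6*14 - 43 = 41, d_2 = (1855 - 41^2)/6 = 174/6 = 29, a_2 = floor((43 + 41)/29) = 2.
  m_3 = 29*2 - 41 = 17, d_3 = (1855 - 17^2)/29 = 1566/29 = 54, a_3 = floor((43 + 17)/54) = 1.
  m_4 = 54*1 - 17 = 37, d_4 = (1855 - 37^2)/54 = 486/54 = 9, a_4 = floor((43 + 37)/9) = 8.
  m_5 = 9*8 - 37 = 35, d_5 = (1855 - 35^2)/9 = 630/9 = 70, a_5 = floor((43 + 35)/70) = 1.
  m_6 = 70*1 - 35 = 35, d_6 = (1855 - 35^2)/70 = 630/70 = 9, a_6 = floor((43 + 35)/9) = 8.
  m_7 = 9*8 - 35 = 37, d_7 = (1855 - 37^2)/9 = 486/9 = 54, a_7 = floor((43 + 37)/54) = 1.
  m_8 = 54*1 - 37 = 17, d_8 = (1855 - 17^2)/54 = 1566/54 = 29, a_8 = floor((43 + 17)/29) = 2.
  m_9 = 29*2 - 17 = 41, d_9 = (1855 - 41^2)/29 = 174/29 = 6, a_9 = floor((43 + 41)/6) = 14.
  m_10 = 6*14 - 41 = 43, d_10 = (1855 - 43^2)/6 = 6/6 = 1, a_10 = floor((43 + 43)/1) = 86.
  m_11 = 1*86 - 43 = 43, d_11 = (1855 - 43^2)/1 = 6/1 = 6: (m_11, d_11) = (m_1, d_1) = (43, 6), so from here the quotients repeat a_1, ..., a_10; the period length is 10.
Hence the expansion of sqrt(1855) is a_0 = 43 followed by the repeating block 14, 2, 1, 8, 1, 8, 1, 2, 14, 86 (period 10).

[43; (14, 2, 1, 8, 1, 8, 1, 2, 14, 86)]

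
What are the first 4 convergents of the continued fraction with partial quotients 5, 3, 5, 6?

Using the convergent recurrence p_i = a_i*p_{i-1} + p_{i-2}, q_i = a_i*q_{i-1} + q_{i-2} with p_{-2}=0, p_{-1}=1, q_{-2}=1, q_{-1}=0:
  i=0: a_0=5, p_0 = 5*1 + 0 = 5, q_0 = 5*0 + 1 = 1.
  i=1: a_1=3, p_1 = 3*5 + 1 = 16, q_1 = 3*1 + 0 = 3.
  i=2: a_2=5, p_2 = 5*16 + 5 = 85, q_2 = 5*3 + 1 = 16.
  i=3: a_3=6, p_3 = 6*85 + 16 = 526, q_3 = 6*16 + 3 = 99.

5/1, 16/3, 85/16, 526/99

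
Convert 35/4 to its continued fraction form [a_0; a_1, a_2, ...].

[8; 1, 3]

Run the Euclidean algorithm on 35 and 4; the successive quotients are the partial quotients a_0, a_1, ... (each step inverts the fractional part left over by the previous one):
  35 = 8*4 + 3, so a_0 = 8.
  4 = 1*3 + 1, so a_1 = 1.
  3 = 3*1 + 0, so a_2 = 3.
The remainder reaches 0 after 3 divisions, so the expansion has 3 partial quotients, read off in order.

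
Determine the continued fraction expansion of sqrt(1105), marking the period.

Write x_i = (sqrt(1105) + m_i)/d_i with (m_0, d_0) = (0, 1). a_0 = floor(sqrt(1105)) = 33, since 33^2 = 1089 <= 1105 < 1156 = 34^2.
Iterate m_{i+1} = d_i*a_i - m_i, d_{i+1} = (1105 - m_{i+1}^2)/d_i, a_{i+1} = floor((a_0 + m_{i+1})/d_{i+1}):
  m_1 = 1*33 - 0 = 33, d_1 = (1105 - 33^2)/1 = 16/1 = 16, a_1 = floor((33 + 33)/16) = 4.
  m_2 = 16*4 - 33 = 31, d_2 = (1105 - 31^2)/16 = 144/16 = 9, a_2 = floor((33 + 31)/9) = 7.
  m_3 = 9*7 - 31 = 32, d_3 = (1105 - 32^2)/9 = 81/9 = 9, a_3 = floor((33 + 32)/9) = 7.
  m_4 = 9*7 - 32 = 31, d_4 = (1105 - 31^2)/9 = 144/9 = 16, a_4 = floor((33 + 31)/16) = 4.
  m_5 = 16*4 - 31 = 33, d_5 = (1105 - 33^2)/16 = 16/16 = 1, a_5 = floor((33 + 33)/1) = 66.
  m_6 = 1*66 - 33 = 33, d_6 = (1105 - 33^2)/1 = 16/1 = 16: (m_6, d_6) = (m_1, d_1) = (33, 16), so from here the quotients repeat a_1, ..., a_5; the period length is 5.
Hence the expansion of sqrt(1105) is a_0 = 33 followed by the repeating block 4, 7, 7, 4, 66 (period 5).

[33; (4, 7, 7, 4, 66)]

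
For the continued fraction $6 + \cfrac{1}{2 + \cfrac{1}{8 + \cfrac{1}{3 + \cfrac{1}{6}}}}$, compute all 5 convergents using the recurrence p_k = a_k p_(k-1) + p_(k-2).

Using the convergent recurrence p_i = a_i*p_{i-1} + p_{i-2}, q_i = a_i*q_{i-1} + q_{i-2} with p_{-2}=0, p_{-1}=1, q_{-2}=1, q_{-1}=0:
  i=0: a_0=6, p_0 = 6*1 + 0 = 6, q_0 = 6*0 + 1 = 1.
  i=1: a_1=2, p_1 = 2*6 + 1 = 13, q_1 = 2*1 + 0 = 2.
  i=2: a_2=8, p_2 = 8*13 + 6 = 110, q_2 = 8*2 + 1 = 17.
  i=3: a_3=3, p_3 = 3*110 + 13 = 343, q_3 = 3*17 + 2 = 53.
  i=4: a_4=6, p_4 = 6*343 + 110 = 2168, q_4 = 6*53 + 17 = 335.

6/1, 13/2, 110/17, 343/53, 2168/335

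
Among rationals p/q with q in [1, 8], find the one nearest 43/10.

Expand x = 43/10 as a continued fraction with the Euclidean algorithm:
  43 = 4*10 + 3, so a_0 = 4.
  10 = 3*3 + 1, so a_1 = 3.
  3 = 3*1 + 0, so a_2 = 3.
so x = [4; 3, 3].
Convergents (p_i = a_i*p_{i-1} + p_{i-2}, q_i = a_i*q_{i-1} + q_{i-2} with p_{-2}=0, p_{-1}=1, q_{-2}=1, q_{-1}=0), until the denominator exceeds 8:
  i=0: a_0=4, p_0 = 4*1 + 0 = 4, q_0 = 4*0 + 1 = 1.
  i=1: a_1=3, p_1 = 3*4 + 1 = 13, q_1 = 3*1 + 0 = 3.
  i=2: a_2=3, p_2 = 3*13 + 4 = 43, q_2 = 3*3 + 1 = 10.
q_2 = 10 > 8, so the last convergent with denominator <= 8 is p_1/q_1 = 13/3.
The closest fraction with denominator <= 8 is either p_1/q_1 or the intermediate fraction (k*p_1 + p_0)/(k*q_1 + q_0) with the largest k >= 1 whose denominator stays <= 8; these approach x as k grows, and every other convergent or intermediate fraction in range is farther away.
Largest k: floor((8 - q_0)/q_1) = floor((8 - 1)/3) = 2.
That gives (2*13 + 4)/(2*3 + 1) = 30/7.
Compare the errors: |x - 13/3| = |43*3 - 13*10|/(10*3) = 1/30, and |x - 30/7| = |43*7 - 30*10|/(10*7) = 1/70.
Cross-multiplying, 1*30 = 30 < 70 = 1*70, so 1/70 is smaller: the intermediate fraction 30/7 is closer to x than 13/3.

30/7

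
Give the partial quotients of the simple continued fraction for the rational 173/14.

[12; 2, 1, 4]

Run the Euclidean algorithm on 173 and 14; the successive quotients are the partial quotients a_0, a_1, ... (each step inverts the fractional part left over by the previous one):
  173 = 12*14 + 5, so a_0 = 12.
  14 = 2*5 + 4, so a_1 = 2.
  5 = 1*4 + 1, so a_2 = 1.
  4 = 4*1 + 0, so a_3 = 4.
The remainder reaches 0 after 4 divisions, so the expansion has 4 partial quotients, read off in order.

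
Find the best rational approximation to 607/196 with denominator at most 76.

Expand x = 607/196 as a continued fraction with the Euclidean algorithm:
  607 = 3*196 + 19, so a_0 = 3.
  196 = 10*19 + 6, so a_1 = 10.
  19 = 3*6 + 1, so a_2 = 3.
  6 = 6*1 + 0, so a_3 = 6.
so x = [3; 10, 3, 6].
Convergents (p_i = a_i*p_{i-1} + p_{i-2}, q_i = a_i*q_{i-1} + q_{i-2} with p_{-2}=0, p_{-1}=1, q_{-2}=1, q_{-1}=0), until the denominator exceeds 76:
  i=0: a_0=3, p_0 = 3*1 + 0 = 3, q_0 = 3*0 + 1 = 1.
  i=1: a_1=10, p_1 = 10*3 + 1 = 31, q_1 = 10*1 + 0 = 10.
  i=2: a_2=3, p_2 = 3*31 + 3 = 96, q_2 = 3*10 + 1 = 31.
  i=3: a_3=6, p_3 = 6*96 + 31 = 607, q_3 = 6*31 + 10 = 196.
q_3 = 196 > 76, so the last convergent with denominator <= 76 is p_2/q_2 = 96/31.
The closest fraction with denominator <= 76 is either p_2/q_2 or the intermediate fraction (k*p_2 + p_1)/(k*q_2 + q_1) with the largest k >= 1 whose denominator stays <= 76; these approach x as k grows, and every other convergent or intermediate fraction in range is farther away.
Largest k: floor((76 - q_1)/q_2) = floor((76 - 10)/31) = 2.
That gives (2*96 + 31)/(2*31 + 10) = 223/72.
Compare the errors: |x - 96/31| = |607*31 - 96*196|/(196*31) = 1/6076, and |x - 223/72| = |607*72 - 223*196|/(196*72) = 4/14112.
Cross-multiplying, 1*14112 = 14112 < 24304 = 4*6076, so 1/6076 is smaller: the convergent 96/31 is closer to x than 223/72.

96/31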